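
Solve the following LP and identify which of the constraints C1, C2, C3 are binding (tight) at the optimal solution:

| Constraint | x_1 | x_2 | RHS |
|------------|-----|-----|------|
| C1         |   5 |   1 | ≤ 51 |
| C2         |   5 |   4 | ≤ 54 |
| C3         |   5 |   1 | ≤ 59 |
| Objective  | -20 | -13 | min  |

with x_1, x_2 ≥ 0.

At x_1 = 10, x_2 = 1, compute slack b - a·x for each constraint:
  C1: 51 − 51 = 0  (binding)
  C2: 54 − 54 = 0  (binding)
  C3: 59 − 51 = 8  (slack)

Optimal: x_1 = 10, x_2 = 1
Binding: C1, C2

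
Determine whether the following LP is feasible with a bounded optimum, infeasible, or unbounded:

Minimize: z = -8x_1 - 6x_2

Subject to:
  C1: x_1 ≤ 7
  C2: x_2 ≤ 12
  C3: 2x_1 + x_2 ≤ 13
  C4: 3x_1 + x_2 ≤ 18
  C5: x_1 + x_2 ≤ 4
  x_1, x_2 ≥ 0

Feasible with a bounded optimal solution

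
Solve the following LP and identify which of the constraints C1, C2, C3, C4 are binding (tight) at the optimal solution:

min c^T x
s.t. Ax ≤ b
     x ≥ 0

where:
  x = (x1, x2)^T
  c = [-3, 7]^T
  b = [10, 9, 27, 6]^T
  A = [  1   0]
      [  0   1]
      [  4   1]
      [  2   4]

At x1 = 3, x2 = 0, compute slack b - a·x for each constraint:
  C1: 10 − 3 = 7  (slack)
  C2: 9 − 0 = 9  (slack)
  C3: 27 − 12 = 15  (slack)
  C4: 6 − 6 = 0  (binding)

Optimal: x1 = 3, x2 = 0
Binding: C4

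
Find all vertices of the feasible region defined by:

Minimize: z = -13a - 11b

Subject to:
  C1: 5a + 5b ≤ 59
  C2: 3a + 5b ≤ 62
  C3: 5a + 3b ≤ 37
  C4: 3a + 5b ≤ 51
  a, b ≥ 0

(0, 0), (7.4, 0), (2, 9), (0, 10.2)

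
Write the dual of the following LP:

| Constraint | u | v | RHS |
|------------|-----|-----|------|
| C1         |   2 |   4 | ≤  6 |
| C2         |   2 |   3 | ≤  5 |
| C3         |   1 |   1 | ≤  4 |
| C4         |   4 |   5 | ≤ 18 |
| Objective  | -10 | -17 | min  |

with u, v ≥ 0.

Primal min cᵀx s.t. Ax ≤ b, x ≥ 0  →  Dual max −bᵀy s.t. Aᵀy ≥ −c, y ≥ 0.

Maximize: z = -6y1 - 5y2 - 4y3 - 18y4

Subject to:
  2y1 + 2y2 + y3 + 4y4 ≥ 10
  4y1 + 3y2 + y3 + 5y4 ≥ 17
  y1, y2, y3, y4 ≥ 0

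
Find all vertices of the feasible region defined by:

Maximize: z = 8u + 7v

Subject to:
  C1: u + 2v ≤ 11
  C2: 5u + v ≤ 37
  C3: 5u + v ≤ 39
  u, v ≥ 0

(0, 0), (7.4, 0), (7, 2), (0, 5.5)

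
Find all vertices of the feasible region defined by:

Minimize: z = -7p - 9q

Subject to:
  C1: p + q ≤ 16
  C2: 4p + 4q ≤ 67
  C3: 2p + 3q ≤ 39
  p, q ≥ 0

(0, 0), (16, 0), (9, 7), (0, 13)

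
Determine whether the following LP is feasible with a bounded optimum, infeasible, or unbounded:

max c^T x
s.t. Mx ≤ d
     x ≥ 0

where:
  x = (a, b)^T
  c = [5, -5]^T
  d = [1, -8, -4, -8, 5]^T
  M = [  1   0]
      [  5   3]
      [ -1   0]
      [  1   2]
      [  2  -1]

Infeasible (no feasible solution exists)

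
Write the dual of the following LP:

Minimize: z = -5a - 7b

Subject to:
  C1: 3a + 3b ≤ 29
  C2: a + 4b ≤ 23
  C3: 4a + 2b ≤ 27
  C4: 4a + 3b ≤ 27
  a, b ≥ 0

Primal min cᵀx s.t. Ax ≤ b, x ≥ 0  →  Dual max −bᵀy s.t. Aᵀy ≥ −c, y ≥ 0.

Maximize: z = -29y1 - 23y2 - 27y3 - 27y4

Subject to:
  3y1 + y2 + 4y3 + 4y4 ≥ 5
  3y1 + 4y2 + 2y3 + 3y4 ≥ 7
  y1, y2, y3, y4 ≥ 0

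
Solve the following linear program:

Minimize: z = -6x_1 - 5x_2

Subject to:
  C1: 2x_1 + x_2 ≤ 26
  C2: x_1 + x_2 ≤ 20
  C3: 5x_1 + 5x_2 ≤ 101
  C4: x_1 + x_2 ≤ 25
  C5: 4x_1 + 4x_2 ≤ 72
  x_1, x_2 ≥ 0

Evaluate the objective at each vertex of the feasible region:
  z(0, 0) = 0
  z(13, 0) = -78
  z(8, 10) = -98  ←
  z(0, 18) = -90
The minimum is at x_1 = 8, x_2 = 10.

x_1 = 8, x_2 = 10, z = -98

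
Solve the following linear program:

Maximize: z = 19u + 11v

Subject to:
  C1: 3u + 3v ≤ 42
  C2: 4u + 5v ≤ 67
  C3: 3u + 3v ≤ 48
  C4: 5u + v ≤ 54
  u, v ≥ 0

Evaluate the objective at each vertex of the feasible region:
  z(0, 0) = 0
  z(10.8, 0) = 205.2
  z(10, 4) = 234  ←
  z(3, 11) = 178
  z(0, 13.4) = 147.4
The maximum is at u = 10, v = 4.

u = 10, v = 4, z = 234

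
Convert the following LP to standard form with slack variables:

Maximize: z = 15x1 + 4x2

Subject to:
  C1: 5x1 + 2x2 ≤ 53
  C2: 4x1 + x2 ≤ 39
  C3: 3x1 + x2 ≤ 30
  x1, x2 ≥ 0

max z = 15x1 + 4x2

s.t.
  5x1 + 2x2 + s1 = 53
  4x1 + x2 + s2 = 39
  3x1 + x2 + s3 = 30
  x1, x2, s1, s2, s3 ≥ 0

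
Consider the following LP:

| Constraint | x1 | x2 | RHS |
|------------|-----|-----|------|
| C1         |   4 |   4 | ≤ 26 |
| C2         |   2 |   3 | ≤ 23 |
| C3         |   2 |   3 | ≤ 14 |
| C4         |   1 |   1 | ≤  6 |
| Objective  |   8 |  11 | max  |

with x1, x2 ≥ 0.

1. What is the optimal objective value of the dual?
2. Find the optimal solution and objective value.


1. 54
2. x1 = 4, x2 = 2, z = 54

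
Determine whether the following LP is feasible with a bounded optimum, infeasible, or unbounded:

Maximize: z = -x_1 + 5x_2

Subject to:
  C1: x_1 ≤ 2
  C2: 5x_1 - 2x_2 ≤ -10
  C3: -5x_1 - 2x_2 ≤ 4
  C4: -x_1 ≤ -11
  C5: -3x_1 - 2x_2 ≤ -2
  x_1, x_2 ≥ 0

Infeasible (no feasible solution exists)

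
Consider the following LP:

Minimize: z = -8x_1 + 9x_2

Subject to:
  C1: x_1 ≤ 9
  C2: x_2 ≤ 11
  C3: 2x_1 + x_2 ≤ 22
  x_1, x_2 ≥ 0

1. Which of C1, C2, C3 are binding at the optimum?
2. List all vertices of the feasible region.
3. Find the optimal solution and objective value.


1. C1
2. (0, 0), (9, 0), (9, 4), (5.5, 11), (0, 11)
3. x_1 = 9, x_2 = 0, z = -72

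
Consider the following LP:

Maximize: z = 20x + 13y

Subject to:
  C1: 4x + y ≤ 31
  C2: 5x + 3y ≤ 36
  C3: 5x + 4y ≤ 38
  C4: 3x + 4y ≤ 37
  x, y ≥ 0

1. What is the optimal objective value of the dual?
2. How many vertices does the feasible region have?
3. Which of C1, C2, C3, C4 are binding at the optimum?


1. 146
2. 5
3. C2, C3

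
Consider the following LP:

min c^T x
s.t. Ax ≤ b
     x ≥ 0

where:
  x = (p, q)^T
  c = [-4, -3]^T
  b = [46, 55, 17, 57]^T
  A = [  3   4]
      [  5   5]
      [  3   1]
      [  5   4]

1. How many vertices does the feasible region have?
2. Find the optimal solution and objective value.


1. 4
2. p = 3, q = 8, z = -36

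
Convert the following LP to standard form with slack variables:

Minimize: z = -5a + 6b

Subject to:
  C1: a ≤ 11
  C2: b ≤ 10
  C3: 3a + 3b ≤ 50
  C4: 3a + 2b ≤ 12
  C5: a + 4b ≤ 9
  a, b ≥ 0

min z = -5a + 6b

s.t.
  a + s1 = 11
  b + s2 = 10
  3a + 3b + s3 = 50
  3a + 2b + s4 = 12
  a + 4b + s5 = 9
  a, b, s1, s2, s3, s4, s5 ≥ 0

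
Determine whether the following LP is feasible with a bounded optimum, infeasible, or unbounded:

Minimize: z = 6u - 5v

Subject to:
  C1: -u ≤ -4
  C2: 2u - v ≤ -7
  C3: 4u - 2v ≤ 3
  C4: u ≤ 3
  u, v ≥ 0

Infeasible (no feasible solution exists)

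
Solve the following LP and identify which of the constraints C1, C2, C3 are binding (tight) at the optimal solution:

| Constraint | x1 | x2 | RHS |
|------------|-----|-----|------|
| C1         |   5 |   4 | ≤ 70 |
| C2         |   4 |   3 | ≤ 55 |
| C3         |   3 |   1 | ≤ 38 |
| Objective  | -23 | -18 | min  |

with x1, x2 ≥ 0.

At x1 = 10, x2 = 5, compute slack b - a·x for each constraint:
  C1: 70 − 70 = 0  (binding)
  C2: 55 − 55 = 0  (binding)
  C3: 38 − 35 = 3  (slack)

Optimal: x1 = 10, x2 = 5
Binding: C1, C2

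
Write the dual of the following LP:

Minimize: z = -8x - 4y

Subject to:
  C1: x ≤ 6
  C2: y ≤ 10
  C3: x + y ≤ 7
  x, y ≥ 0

Primal min cᵀx s.t. Ax ≤ b, x ≥ 0  →  Dual max −bᵀy s.t. Aᵀy ≥ −c, y ≥ 0.

Maximize: z = -6y1 - 10y2 - 7y3

Subject to:
  y1 + y3 ≥ 8
  y2 + y3 ≥ 4
  y1, y2, y3 ≥ 0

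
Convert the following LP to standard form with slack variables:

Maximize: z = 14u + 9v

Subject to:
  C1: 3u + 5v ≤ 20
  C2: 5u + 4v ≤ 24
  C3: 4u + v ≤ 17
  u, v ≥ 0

max z = 14u + 9v

s.t.
  3u + 5v + s1 = 20
  5u + 4v + s2 = 24
  4u + v + s3 = 17
  u, v, s1, s2, s3 ≥ 0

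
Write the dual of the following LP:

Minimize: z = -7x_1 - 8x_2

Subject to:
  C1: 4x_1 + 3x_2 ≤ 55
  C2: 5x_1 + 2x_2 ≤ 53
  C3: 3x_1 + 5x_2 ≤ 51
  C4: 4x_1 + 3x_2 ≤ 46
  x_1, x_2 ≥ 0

Primal min cᵀx s.t. Ax ≤ b, x ≥ 0  →  Dual max −bᵀy s.t. Aᵀy ≥ −c, y ≥ 0.

Maximize: z = -55y1 - 53y2 - 51y3 - 46y4

Subject to:
  4y1 + 5y2 + 3y3 + 4y4 ≥ 7
  3y1 + 2y2 + 5y3 + 3y4 ≥ 8
  y1, y2, y3, y4 ≥ 0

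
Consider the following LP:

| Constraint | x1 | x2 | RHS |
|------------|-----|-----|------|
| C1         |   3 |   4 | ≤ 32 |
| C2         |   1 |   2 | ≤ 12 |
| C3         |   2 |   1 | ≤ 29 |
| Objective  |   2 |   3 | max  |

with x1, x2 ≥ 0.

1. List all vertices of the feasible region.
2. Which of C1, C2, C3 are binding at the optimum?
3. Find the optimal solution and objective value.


1. (0, 0), (10.67, 0), (8, 2), (0, 6)
2. C1, C2
3. x1 = 8, x2 = 2, z = 22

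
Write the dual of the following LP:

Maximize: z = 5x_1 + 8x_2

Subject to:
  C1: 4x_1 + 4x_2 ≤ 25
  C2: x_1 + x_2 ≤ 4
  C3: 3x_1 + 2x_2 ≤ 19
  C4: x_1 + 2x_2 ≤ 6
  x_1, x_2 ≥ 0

Primal max cᵀx s.t. Ax ≤ b, x ≥ 0  →  Dual min bᵀy s.t. Aᵀy ≥ c, y ≥ 0.

Minimize: z = 25y1 + 4y2 + 19y3 + 6y4

Subject to:
  4y1 + y2 + 3y3 + y4 ≥ 5
  4y1 + y2 + 2y3 + 2y4 ≥ 8
  y1, y2, y3, y4 ≥ 0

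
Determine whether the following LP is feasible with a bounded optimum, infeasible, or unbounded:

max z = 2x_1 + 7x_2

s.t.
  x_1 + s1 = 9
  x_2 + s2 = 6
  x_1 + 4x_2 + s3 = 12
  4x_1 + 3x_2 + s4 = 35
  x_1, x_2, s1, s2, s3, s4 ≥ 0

Feasible with a bounded optimal solution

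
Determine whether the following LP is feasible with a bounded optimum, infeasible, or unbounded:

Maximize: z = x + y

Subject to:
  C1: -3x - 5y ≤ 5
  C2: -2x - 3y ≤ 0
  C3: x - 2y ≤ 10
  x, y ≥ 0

Unbounded (objective can increase without bound)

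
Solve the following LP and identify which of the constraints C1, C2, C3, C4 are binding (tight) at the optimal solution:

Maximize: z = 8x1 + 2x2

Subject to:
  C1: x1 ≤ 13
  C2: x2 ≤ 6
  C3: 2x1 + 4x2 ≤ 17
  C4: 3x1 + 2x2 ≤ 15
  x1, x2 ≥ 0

At x1 = 5, x2 = 0, compute slack b - a·x for each constraint:
  C1: 13 − 5 = 8  (slack)
  C2: 6 − 0 = 6  (slack)
  C3: 17 − 10 = 7  (slack)
  C4: 15 − 15 = 0  (binding)

Optimal: x1 = 5, x2 = 0
Binding: C4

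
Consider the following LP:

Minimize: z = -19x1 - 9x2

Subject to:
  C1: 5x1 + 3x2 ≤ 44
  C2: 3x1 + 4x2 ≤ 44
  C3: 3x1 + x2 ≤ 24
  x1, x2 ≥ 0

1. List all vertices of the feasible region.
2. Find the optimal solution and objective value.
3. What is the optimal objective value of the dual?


1. (0, 0), (8, 0), (7, 3), (4, 8), (0, 11)
2. x1 = 7, x2 = 3, z = -160
3. -160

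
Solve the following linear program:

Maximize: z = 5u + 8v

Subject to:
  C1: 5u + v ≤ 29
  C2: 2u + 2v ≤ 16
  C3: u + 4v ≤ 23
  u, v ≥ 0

Evaluate the objective at each vertex of the feasible region:
  z(0, 0) = 0
  z(5.8, 0) = 29
  z(5.25, 2.75) = 48.25
  z(3, 5) = 55  ←
  z(0, 5.75) = 46
The maximum is at u = 3, v = 5.

u = 3, v = 5, z = 55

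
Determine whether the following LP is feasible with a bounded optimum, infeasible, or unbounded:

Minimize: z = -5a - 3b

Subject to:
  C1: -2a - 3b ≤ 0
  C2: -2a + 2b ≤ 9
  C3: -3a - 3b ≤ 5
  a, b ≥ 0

Unbounded (objective can decrease without bound)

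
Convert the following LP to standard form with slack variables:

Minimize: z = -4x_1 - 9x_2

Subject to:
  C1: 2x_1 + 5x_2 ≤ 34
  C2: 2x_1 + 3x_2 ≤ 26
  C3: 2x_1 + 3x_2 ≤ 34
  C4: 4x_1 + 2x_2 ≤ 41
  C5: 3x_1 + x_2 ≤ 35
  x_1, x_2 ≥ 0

min z = -4x_1 - 9x_2

s.t.
  2x_1 + 5x_2 + s1 = 34
  2x_1 + 3x_2 + s2 = 26
  2x_1 + 3x_2 + s3 = 34
  4x_1 + 2x_2 + s4 = 41
  3x_1 + x_2 + s5 = 35
  x_1, x_2, s1, s2, s3, s4, s5 ≥ 0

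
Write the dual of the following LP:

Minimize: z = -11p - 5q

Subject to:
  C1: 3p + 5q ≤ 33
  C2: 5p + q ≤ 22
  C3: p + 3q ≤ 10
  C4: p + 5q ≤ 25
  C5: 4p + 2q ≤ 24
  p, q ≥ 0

Primal min cᵀx s.t. Ax ≤ b, x ≥ 0  →  Dual max −bᵀy s.t. Aᵀy ≥ −c, y ≥ 0.

Maximize: z = -33y1 - 22y2 - 10y3 - 25y4 - 24y5

Subject to:
  3y1 + 5y2 + y3 + y4 + 4y5 ≥ 11
  5y1 + y2 + 3y3 + 5y4 + 2y5 ≥ 5
  y1, y2, y3, y4, y5 ≥ 0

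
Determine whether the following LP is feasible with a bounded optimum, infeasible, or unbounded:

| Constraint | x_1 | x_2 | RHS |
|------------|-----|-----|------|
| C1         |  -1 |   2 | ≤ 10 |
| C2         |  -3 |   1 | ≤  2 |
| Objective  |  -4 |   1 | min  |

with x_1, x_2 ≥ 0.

Unbounded (objective can decrease without bound)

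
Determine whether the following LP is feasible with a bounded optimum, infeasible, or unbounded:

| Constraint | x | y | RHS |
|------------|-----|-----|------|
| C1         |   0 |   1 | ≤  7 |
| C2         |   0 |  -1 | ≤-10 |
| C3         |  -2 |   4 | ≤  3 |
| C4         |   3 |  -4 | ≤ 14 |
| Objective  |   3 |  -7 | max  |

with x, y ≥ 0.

Infeasible (no feasible solution exists)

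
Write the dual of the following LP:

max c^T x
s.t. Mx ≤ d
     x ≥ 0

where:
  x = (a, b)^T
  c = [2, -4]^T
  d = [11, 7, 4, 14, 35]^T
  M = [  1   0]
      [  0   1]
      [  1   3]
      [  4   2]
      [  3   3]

Primal max cᵀx s.t. Ax ≤ b, x ≥ 0  →  Dual min bᵀy s.t. Aᵀy ≥ c, y ≥ 0.

Minimize: z = 11y1 + 7y2 + 4y3 + 14y4 + 35y5

Subject to:
  y1 + y3 + 4y4 + 3y5 ≥ 2
  y2 + 3y3 + 2y4 + 3y5 ≥ -4
  y1, y2, y3, y4, y5 ≥ 0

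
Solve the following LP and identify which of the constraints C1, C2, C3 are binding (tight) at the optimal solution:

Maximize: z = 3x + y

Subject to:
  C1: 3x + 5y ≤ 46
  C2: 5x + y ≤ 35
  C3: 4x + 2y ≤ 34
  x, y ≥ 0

At x = 6, y = 5, compute slack b - a·x for each constraint:
  C1: 46 − 43 = 3  (slack)
  C2: 35 − 35 = 0  (binding)
  C3: 34 − 34 = 0  (binding)

Optimal: x = 6, y = 5
Binding: C2, C3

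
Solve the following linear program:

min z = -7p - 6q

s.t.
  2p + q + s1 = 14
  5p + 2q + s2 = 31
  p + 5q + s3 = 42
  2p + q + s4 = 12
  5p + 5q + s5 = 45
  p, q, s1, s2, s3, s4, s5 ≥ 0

Evaluate the objective at each vertex of the feasible region:
  z(0, 0) = 0
  z(6, 0) = -42
  z(3, 6) = -57  ←
  z(0.75, 8.25) = -54.75
  z(0, 8.4) = -50.4
The minimum is at p = 3, q = 6.

p = 3, q = 6, z = -57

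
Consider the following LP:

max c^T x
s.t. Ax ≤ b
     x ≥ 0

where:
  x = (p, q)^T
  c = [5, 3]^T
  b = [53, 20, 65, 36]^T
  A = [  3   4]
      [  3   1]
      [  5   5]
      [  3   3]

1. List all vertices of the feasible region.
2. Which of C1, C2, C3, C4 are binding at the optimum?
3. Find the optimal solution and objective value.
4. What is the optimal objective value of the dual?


1. (0, 0), (6.667, 0), (4, 8), (0, 12)
2. C2, C4
3. p = 4, q = 8, z = 44
4. 44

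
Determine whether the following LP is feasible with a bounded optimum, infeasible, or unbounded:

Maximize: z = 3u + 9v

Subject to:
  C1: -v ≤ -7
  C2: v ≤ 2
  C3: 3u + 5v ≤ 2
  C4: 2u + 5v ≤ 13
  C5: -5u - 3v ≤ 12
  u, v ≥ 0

Infeasible (no feasible solution exists)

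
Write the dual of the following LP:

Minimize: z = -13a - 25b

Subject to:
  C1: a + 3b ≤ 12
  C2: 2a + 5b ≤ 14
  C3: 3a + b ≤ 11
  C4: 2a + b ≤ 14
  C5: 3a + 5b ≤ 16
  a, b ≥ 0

Primal min cᵀx s.t. Ax ≤ b, x ≥ 0  →  Dual max −bᵀy s.t. Aᵀy ≥ −c, y ≥ 0.

Maximize: z = -12y1 - 14y2 - 11y3 - 14y4 - 16y5

Subject to:
  y1 + 2y2 + 3y3 + 2y4 + 3y5 ≥ 13
  3y1 + 5y2 + y3 + y4 + 5y5 ≥ 25
  y1, y2, y3, y4, y5 ≥ 0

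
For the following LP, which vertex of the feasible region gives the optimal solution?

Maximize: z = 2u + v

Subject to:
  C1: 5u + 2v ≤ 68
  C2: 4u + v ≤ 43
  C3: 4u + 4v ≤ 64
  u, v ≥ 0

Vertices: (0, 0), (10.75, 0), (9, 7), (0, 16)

Evaluate the objective at each vertex of the feasible region:
  z(0, 0) = 0
  z(10.75, 0) = 21.5
  z(9, 7) = 25  ←
  z(0, 16) = 16
The maximum is at u = 9, v = 7.

(9, 7)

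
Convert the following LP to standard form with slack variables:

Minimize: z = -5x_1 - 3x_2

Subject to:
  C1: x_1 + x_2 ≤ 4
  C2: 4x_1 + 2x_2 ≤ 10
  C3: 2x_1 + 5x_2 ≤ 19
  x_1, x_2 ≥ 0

min z = -5x_1 - 3x_2

s.t.
  x_1 + x_2 + s1 = 4
  4x_1 + 2x_2 + s2 = 10
  2x_1 + 5x_2 + s3 = 19
  x_1, x_2, s1, s2, s3 ≥ 0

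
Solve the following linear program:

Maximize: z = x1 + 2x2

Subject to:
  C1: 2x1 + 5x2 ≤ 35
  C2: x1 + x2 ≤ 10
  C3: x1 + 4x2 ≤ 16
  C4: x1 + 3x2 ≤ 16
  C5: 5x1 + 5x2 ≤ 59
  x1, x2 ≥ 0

Evaluate the objective at each vertex of the feasible region:
  z(0, 0) = 0
  z(10, 0) = 10
  z(8, 2) = 12  ←
  z(0, 4) = 8
The maximum is at x1 = 8, x2 = 2.

x1 = 8, x2 = 2, z = 12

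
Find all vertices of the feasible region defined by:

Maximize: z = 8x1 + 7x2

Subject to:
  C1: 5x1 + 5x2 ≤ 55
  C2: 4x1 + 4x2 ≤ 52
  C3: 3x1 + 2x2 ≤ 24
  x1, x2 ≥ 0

(0, 0), (8, 0), (2, 9), (0, 11)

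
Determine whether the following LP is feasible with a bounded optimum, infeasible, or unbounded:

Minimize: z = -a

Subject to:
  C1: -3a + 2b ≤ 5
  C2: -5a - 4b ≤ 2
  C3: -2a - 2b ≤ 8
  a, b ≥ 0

Unbounded (objective can decrease without bound)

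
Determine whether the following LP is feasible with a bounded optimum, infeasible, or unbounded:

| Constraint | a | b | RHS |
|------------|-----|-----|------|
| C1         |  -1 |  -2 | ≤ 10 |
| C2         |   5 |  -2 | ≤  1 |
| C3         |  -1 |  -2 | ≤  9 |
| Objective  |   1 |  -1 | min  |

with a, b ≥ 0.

Unbounded (objective can decrease without bound)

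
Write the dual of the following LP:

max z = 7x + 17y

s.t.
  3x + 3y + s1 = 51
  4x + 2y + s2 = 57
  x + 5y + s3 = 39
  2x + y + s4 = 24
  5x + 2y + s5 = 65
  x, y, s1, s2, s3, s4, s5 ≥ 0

Primal max cᵀx s.t. Ax ≤ b, x ≥ 0  →  Dual min bᵀy s.t. Aᵀy ≥ c, y ≥ 0.

Minimize: z = 51y1 + 57y2 + 39y3 + 24y4 + 65y5

Subject to:
  3y1 + 4y2 + y3 + 2y4 + 5y5 ≥ 7
  3y1 + 2y2 + 5y3 + y4 + 2y5 ≥ 17
  y1, y2, y3, y4, y5 ≥ 0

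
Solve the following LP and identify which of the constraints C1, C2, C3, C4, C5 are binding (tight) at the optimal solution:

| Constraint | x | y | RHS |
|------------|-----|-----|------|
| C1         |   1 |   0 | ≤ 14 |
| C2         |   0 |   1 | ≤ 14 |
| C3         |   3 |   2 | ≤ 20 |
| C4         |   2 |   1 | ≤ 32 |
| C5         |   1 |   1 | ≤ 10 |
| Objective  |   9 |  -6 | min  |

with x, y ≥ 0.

At x = 0, y = 10, compute slack b - a·x for each constraint:
  C1: 14 − 0 = 14  (slack)
  C2: 14 − 10 = 4  (slack)
  C3: 20 − 20 = 0  (binding)
  C4: 32 − 10 = 22  (slack)
  C5: 10 − 10 = 0  (binding)

Optimal: x = 0, y = 10
Binding: C3, C5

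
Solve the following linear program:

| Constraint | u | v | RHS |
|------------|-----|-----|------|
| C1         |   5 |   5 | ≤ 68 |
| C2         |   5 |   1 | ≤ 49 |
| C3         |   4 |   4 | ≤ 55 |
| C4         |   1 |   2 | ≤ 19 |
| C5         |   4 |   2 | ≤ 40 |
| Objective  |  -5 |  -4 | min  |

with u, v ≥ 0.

Evaluate the objective at each vertex of the feasible region:
  z(0, 0) = 0
  z(9.8, 0) = -49
  z(9.667, 0.6667) = -51
  z(7, 6) = -59  ←
  z(0, 9.5) = -38
The minimum is at u = 7, v = 6.

u = 7, v = 6, z = -59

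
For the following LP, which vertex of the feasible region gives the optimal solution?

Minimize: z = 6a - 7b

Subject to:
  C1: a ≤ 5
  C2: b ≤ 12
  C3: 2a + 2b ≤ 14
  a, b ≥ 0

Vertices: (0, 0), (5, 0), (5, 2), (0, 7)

Evaluate the objective at each vertex of the feasible region:
  z(0, 0) = 0
  z(5, 0) = 30
  z(5, 2) = 16
  z(0, 7) = -49  ←
The minimum is at a = 0, b = 7.

(0, 7)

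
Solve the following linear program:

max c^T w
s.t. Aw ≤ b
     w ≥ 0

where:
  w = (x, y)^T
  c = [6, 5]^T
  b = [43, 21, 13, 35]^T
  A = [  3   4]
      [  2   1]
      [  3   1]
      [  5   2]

Evaluate the objective at each vertex of the feasible region:
  z(0, 0) = 0
  z(4.333, 0) = 26
  z(1, 10) = 56  ←
  z(0, 10.75) = 53.75
The maximum is at x = 1, y = 10.

x = 1, y = 10, z = 56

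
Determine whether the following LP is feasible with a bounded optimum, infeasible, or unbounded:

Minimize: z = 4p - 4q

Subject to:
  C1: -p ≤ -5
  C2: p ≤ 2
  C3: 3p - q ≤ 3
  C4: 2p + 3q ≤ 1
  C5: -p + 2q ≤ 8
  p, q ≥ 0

Infeasible (no feasible solution exists)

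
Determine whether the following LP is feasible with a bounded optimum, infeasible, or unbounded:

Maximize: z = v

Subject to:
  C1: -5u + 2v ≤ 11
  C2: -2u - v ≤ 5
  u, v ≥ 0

Unbounded (objective can increase without bound)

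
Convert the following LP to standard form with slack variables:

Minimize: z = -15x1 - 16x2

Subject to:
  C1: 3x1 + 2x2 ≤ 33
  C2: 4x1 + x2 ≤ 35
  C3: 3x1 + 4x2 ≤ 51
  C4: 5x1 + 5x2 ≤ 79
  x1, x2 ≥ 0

min z = -15x1 - 16x2

s.t.
  3x1 + 2x2 + s1 = 33
  4x1 + x2 + s2 = 35
  3x1 + 4x2 + s3 = 51
  5x1 + 5x2 + s4 = 79
  x1, x2, s1, s2, s3, s4 ≥ 0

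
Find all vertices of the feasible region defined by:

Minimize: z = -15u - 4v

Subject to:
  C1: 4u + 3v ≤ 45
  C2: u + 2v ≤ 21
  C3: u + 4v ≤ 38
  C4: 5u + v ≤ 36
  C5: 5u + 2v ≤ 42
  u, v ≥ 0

(0, 0), (7.2, 0), (6, 6), (5.25, 7.875), (4, 8.5), (0, 9.5)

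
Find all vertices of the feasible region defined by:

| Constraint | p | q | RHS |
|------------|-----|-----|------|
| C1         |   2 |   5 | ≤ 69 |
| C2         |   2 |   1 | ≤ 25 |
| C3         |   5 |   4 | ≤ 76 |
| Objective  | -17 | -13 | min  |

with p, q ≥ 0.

(0, 0), (12.5, 0), (8, 9), (6.118, 11.35), (0, 13.8)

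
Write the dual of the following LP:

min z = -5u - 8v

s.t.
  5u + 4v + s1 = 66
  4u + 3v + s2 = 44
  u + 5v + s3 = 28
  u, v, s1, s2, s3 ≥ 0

Primal min cᵀx s.t. Ax ≤ b, x ≥ 0  →  Dual max −bᵀy s.t. Aᵀy ≥ −c, y ≥ 0.

Maximize: z = -66y1 - 44y2 - 28y3

Subject to:
  5y1 + 4y2 + y3 ≥ 5
  4y1 + 3y2 + 5y3 ≥ 8
  y1, y2, y3 ≥ 0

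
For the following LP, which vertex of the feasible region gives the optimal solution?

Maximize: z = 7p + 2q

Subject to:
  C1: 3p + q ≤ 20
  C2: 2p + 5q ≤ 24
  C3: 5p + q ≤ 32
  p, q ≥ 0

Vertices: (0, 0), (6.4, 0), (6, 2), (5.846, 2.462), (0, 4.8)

Evaluate the objective at each vertex of the feasible region:
  z(0, 0) = 0
  z(6.4, 0) = 44.8
  z(6, 2) = 46  ←
  z(5.846, 2.462) = 45.85
  z(0, 4.8) = 9.6
The maximum is at p = 6, q = 2.

(6, 2)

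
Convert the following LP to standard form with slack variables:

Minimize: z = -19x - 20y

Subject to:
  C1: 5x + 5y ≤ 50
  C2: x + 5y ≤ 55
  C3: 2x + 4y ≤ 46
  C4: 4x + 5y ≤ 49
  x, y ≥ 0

min z = -19x - 20y

s.t.
  5x + 5y + s1 = 50
  x + 5y + s2 = 55
  2x + 4y + s3 = 46
  4x + 5y + s4 = 49
  x, y, s1, s2, s3, s4 ≥ 0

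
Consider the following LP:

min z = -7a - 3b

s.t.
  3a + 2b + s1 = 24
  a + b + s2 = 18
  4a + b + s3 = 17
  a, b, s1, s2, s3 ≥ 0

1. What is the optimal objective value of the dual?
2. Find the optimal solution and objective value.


1. -41
2. a = 2, b = 9, z = -41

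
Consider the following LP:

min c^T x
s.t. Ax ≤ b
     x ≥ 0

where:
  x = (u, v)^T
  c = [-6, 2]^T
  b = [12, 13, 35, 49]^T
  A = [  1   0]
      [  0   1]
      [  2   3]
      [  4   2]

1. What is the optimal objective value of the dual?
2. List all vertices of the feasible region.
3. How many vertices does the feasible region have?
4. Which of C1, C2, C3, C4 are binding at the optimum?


1. -72
2. (0, 0), (12, 0), (12, 0.5), (9.625, 5.25), (0, 11.67)
3. 5
4. C1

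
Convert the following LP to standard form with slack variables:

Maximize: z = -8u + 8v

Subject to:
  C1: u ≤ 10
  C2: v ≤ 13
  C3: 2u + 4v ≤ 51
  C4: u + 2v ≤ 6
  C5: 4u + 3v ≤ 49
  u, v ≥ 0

max z = -8u + 8v

s.t.
  u + s1 = 10
  v + s2 = 13
  2u + 4v + s3 = 51
  u + 2v + s4 = 6
  4u + 3v + s5 = 49
  u, v, s1, s2, s3, s4, s5 ≥ 0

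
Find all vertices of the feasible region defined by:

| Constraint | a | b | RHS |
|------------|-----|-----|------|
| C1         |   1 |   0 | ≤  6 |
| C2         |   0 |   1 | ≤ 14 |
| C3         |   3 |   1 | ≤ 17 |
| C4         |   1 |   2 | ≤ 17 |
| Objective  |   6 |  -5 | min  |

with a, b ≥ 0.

(0, 0), (5.667, 0), (3.4, 6.8), (0, 8.5)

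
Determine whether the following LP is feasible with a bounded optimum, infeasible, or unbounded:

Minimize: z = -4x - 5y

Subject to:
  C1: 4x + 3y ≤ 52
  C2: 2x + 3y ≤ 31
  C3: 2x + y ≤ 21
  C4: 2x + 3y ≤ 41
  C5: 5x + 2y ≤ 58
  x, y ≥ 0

Feasible with a bounded optimal solution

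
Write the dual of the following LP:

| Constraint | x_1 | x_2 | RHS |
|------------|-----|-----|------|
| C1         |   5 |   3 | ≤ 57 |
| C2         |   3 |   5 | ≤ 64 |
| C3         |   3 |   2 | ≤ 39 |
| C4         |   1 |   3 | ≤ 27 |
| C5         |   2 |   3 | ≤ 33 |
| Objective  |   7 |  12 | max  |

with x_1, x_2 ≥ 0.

Primal max cᵀx s.t. Ax ≤ b, x ≥ 0  →  Dual min bᵀy s.t. Aᵀy ≥ c, y ≥ 0.

Minimize: z = 57y1 + 64y2 + 39y3 + 27y4 + 33y5

Subject to:
  5y1 + 3y2 + 3y3 + y4 + 2y5 ≥ 7
  3y1 + 5y2 + 2y3 + 3y4 + 3y5 ≥ 12
  y1, y2, y3, y4, y5 ≥ 0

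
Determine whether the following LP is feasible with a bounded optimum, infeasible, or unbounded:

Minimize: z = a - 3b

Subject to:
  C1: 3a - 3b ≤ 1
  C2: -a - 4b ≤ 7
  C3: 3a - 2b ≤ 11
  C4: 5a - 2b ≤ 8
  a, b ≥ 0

Unbounded (objective can decrease without bound)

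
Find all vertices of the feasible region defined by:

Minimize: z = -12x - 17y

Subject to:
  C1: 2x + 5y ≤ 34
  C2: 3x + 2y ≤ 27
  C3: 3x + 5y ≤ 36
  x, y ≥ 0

(0, 0), (9, 0), (7, 3), (2, 6), (0, 6.8)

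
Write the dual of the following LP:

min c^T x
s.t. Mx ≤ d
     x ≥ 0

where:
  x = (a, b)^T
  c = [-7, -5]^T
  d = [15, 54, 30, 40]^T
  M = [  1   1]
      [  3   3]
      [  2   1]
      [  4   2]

Primal min cᵀx s.t. Ax ≤ b, x ≥ 0  →  Dual max −bᵀy s.t. Aᵀy ≥ −c, y ≥ 0.

Maximize: z = -15y1 - 54y2 - 30y3 - 40y4

Subject to:
  y1 + 3y2 + 2y3 + 4y4 ≥ 7
  y1 + 3y2 + y3 + 2y4 ≥ 5
  y1, y2, y3, y4 ≥ 0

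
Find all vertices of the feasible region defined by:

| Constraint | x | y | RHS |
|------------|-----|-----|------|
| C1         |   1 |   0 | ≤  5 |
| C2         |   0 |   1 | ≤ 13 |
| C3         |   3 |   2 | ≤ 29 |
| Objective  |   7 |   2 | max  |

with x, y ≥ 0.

(0, 0), (5, 0), (5, 7), (1, 13), (0, 13)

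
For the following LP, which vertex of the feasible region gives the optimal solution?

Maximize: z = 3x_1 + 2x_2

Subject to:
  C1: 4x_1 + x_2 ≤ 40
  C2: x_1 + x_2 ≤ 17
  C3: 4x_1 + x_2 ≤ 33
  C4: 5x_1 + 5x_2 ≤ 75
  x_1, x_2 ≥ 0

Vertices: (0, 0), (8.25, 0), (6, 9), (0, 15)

Evaluate the objective at each vertex of the feasible region:
  z(0, 0) = 0
  z(8.25, 0) = 24.75
  z(6, 9) = 36  ←
  z(0, 15) = 30
The maximum is at x_1 = 6, x_2 = 9.

(6, 9)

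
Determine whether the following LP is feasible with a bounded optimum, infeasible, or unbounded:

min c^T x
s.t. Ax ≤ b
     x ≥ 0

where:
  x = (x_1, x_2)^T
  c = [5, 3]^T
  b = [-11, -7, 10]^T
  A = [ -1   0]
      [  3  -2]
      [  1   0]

Infeasible (no feasible solution exists)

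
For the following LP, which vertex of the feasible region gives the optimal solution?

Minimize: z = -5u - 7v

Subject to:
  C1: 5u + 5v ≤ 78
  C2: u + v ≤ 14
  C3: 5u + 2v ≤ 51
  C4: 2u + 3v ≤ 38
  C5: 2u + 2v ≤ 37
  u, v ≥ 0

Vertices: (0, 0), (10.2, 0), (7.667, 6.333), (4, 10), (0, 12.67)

Evaluate the objective at each vertex of the feasible region:
  z(0, 0) = 0
  z(10.2, 0) = -51
  z(7.667, 6.333) = -82.67
  z(4, 10) = -90  ←
  z(0, 12.67) = -88.67
The minimum is at u = 4, v = 10.

(4, 10)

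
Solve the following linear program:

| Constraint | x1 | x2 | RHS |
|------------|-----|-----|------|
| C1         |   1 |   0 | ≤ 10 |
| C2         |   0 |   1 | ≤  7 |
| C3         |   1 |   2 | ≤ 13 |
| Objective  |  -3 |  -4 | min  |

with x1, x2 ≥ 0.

Evaluate the objective at each vertex of the feasible region:
  z(0, 0) = 0
  z(10, 0) = -30
  z(10, 1.5) = -36  ←
  z(0, 6.5) = -26
The minimum is at x1 = 10, x2 = 1.5.

x1 = 10, x2 = 1.5, z = -36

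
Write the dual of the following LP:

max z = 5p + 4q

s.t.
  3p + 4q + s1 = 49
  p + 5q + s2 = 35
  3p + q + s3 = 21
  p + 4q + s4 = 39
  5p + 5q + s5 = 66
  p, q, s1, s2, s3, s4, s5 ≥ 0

Primal max cᵀx s.t. Ax ≤ b, x ≥ 0  →  Dual min bᵀy s.t. Aᵀy ≥ c, y ≥ 0.

Minimize: z = 49y1 + 35y2 + 21y3 + 39y4 + 66y5

Subject to:
  3y1 + y2 + 3y3 + y4 + 5y5 ≥ 5
  4y1 + 5y2 + y3 + 4y4 + 5y5 ≥ 4
  y1, y2, y3, y4, y5 ≥ 0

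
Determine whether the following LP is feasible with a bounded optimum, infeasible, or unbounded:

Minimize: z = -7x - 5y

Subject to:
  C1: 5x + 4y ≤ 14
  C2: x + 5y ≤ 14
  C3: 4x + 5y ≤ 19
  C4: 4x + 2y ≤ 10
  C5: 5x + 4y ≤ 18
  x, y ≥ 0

Feasible with a bounded optimal solution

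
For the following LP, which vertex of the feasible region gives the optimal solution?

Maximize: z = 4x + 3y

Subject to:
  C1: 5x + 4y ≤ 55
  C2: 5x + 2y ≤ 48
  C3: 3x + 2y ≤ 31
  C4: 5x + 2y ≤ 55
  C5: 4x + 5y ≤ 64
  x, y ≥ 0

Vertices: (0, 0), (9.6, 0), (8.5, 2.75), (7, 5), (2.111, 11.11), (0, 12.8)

Evaluate the objective at each vertex of the feasible region:
  z(0, 0) = 0
  z(9.6, 0) = 38.4
  z(8.5, 2.75) = 42.25
  z(7, 5) = 43  ←
  z(2.111, 11.11) = 41.78
  z(0, 12.8) = 38.4
The maximum is at x = 7, y = 5.

(7, 5)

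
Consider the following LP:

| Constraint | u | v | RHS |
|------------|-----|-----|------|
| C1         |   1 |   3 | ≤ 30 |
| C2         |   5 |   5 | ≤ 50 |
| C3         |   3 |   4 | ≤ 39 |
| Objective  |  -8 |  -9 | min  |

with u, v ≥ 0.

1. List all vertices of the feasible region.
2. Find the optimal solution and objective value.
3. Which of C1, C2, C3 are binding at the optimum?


1. (0, 0), (10, 0), (1, 9), (0, 9.75)
2. u = 1, v = 9, z = -89
3. C2, C3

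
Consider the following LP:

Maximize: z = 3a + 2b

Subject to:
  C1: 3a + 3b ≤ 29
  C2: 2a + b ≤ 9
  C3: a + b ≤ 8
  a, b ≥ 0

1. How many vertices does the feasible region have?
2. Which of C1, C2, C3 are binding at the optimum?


1. 4
2. C2, C3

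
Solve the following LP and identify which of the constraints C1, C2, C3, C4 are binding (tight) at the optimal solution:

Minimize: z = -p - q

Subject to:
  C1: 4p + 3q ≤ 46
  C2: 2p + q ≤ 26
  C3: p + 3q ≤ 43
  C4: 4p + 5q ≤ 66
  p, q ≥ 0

At p = 4, q = 10, compute slack b - a·x for each constraint:
  C1: 46 − 46 = 0  (binding)
  C2: 26 − 18 = 8  (slack)
  C3: 43 − 34 = 9  (slack)
  C4: 66 − 66 = 0  (binding)

Optimal: p = 4, q = 10
Binding: C1, C4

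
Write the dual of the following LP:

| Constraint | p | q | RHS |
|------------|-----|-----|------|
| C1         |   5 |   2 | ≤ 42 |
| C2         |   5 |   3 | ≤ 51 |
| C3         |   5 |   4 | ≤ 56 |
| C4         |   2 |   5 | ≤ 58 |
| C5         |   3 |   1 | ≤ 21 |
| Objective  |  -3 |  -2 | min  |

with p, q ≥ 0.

Primal min cᵀx s.t. Ax ≤ b, x ≥ 0  →  Dual max −bᵀy s.t. Aᵀy ≥ −c, y ≥ 0.

Maximize: z = -42y1 - 51y2 - 56y3 - 58y4 - 21y5

Subject to:
  5y1 + 5y2 + 5y3 + 2y4 + 3y5 ≥ 3
  2y1 + 3y2 + 4y3 + 5y4 + y5 ≥ 2
  y1, y2, y3, y4, y5 ≥ 0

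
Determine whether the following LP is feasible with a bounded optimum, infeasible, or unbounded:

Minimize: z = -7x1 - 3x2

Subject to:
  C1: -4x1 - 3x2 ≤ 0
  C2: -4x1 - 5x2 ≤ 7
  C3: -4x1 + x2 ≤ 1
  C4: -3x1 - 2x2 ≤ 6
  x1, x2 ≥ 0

Unbounded (objective can decrease without bound)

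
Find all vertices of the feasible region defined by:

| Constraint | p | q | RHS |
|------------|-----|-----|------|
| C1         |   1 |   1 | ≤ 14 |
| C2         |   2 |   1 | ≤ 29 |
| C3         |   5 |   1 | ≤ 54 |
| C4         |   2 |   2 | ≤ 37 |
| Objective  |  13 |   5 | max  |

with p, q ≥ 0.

(0, 0), (10.8, 0), (10, 4), (0, 14)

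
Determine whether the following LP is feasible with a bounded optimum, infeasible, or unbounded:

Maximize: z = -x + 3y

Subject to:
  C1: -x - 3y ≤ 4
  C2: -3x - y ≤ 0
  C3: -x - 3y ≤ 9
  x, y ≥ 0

Unbounded (objective can increase without bound)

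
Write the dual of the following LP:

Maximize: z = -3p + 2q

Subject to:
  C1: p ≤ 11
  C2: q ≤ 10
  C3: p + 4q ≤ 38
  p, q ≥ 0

Primal max cᵀx s.t. Ax ≤ b, x ≥ 0  →  Dual min bᵀy s.t. Aᵀy ≥ c, y ≥ 0.

Minimize: z = 11y1 + 10y2 + 38y3

Subject to:
  y1 + y3 ≥ -3
  y2 + 4y3 ≥ 2
  y1, y2, y3 ≥ 0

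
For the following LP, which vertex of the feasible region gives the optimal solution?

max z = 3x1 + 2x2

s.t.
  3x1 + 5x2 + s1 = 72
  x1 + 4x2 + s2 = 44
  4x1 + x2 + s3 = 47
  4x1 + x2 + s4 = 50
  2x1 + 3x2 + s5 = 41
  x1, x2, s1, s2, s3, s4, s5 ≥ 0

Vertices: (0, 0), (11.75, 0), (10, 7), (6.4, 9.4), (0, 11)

Evaluate the objective at each vertex of the feasible region:
  z(0, 0) = 0
  z(11.75, 0) = 35.25
  z(10, 7) = 44  ←
  z(6.4, 9.4) = 38
  z(0, 11) = 22
The maximum is at x1 = 10, x2 = 7.

(10, 7)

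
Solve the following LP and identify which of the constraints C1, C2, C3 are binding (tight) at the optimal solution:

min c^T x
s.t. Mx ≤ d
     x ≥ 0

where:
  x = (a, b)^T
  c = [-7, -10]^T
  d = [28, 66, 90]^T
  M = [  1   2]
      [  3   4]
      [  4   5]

At a = 10, b = 9, compute slack b - a·x for each constraint:
  C1: 28 − 28 = 0  (binding)
  C2: 66 − 66 = 0  (binding)
  C3: 90 − 85 = 5  (slack)

Optimal: a = 10, b = 9
Binding: C1, C2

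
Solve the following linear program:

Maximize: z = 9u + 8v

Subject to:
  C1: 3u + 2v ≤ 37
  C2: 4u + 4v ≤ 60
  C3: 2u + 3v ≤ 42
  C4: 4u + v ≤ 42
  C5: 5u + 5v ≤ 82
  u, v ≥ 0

Evaluate the objective at each vertex of the feasible region:
  z(0, 0) = 0
  z(10.5, 0) = 94.5
  z(9.4, 4.4) = 119.8
  z(7, 8) = 127  ←
  z(3, 12) = 123
  z(0, 14) = 112
The maximum is at u = 7, v = 8.

u = 7, v = 8, z = 127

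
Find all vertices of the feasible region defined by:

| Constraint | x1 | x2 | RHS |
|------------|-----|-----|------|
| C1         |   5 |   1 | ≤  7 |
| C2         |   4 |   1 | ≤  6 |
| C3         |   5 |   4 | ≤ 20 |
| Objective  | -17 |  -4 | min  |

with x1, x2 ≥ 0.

(0, 0), (1.4, 0), (1, 2), (0.3636, 4.545), (0, 5)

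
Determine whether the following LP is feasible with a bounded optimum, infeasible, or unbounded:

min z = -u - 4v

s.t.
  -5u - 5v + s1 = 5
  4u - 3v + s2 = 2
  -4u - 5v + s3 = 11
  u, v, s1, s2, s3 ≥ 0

Unbounded (objective can decrease without bound)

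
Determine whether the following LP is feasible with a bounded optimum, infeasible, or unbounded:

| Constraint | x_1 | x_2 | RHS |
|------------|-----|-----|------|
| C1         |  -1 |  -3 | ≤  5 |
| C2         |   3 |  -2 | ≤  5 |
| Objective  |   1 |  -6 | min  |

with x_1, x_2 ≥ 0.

Unbounded (objective can decrease without bound)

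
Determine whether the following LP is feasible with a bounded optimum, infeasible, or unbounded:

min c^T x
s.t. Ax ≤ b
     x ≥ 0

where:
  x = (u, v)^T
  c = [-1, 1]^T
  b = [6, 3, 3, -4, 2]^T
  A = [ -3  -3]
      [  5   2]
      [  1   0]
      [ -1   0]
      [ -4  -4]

Infeasible (no feasible solution exists)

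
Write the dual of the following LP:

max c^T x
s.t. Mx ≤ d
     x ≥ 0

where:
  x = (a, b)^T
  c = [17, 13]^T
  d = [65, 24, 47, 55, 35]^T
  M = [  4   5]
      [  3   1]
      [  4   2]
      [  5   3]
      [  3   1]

Primal max cᵀx s.t. Ax ≤ b, x ≥ 0  →  Dual min bᵀy s.t. Aᵀy ≥ c, y ≥ 0.

Minimize: z = 65y1 + 24y2 + 47y3 + 55y4 + 35y5

Subject to:
  4y1 + 3y2 + 4y3 + 5y4 + 3y5 ≥ 17
  5y1 + y2 + 2y3 + 3y4 + y5 ≥ 13
  y1, y2, y3, y4, y5 ≥ 0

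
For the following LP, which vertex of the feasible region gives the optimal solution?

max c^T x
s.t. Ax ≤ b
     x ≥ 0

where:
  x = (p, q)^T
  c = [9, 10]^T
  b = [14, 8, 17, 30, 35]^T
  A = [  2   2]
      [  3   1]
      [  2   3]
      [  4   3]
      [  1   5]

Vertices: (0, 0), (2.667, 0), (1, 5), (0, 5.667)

Evaluate the objective at each vertex of the feasible region:
  z(0, 0) = 0
  z(2.667, 0) = 24
  z(1, 5) = 59  ←
  z(0, 5.667) = 56.67
The maximum is at p = 1, q = 5.

(1, 5)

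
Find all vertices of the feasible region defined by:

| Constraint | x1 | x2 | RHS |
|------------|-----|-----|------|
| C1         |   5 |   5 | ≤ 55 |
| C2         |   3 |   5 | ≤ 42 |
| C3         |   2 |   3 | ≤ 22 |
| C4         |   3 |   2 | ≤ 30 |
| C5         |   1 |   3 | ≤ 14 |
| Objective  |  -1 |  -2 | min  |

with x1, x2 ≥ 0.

(0, 0), (10, 0), (9.2, 1.2), (8, 2), (0, 4.667)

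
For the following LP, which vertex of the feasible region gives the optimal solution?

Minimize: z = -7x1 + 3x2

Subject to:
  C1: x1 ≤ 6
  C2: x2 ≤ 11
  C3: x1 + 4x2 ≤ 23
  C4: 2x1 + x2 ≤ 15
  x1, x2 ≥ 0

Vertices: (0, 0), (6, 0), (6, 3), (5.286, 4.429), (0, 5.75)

Evaluate the objective at each vertex of the feasible region:
  z(0, 0) = 0
  z(6, 0) = -42  ←
  z(6, 3) = -33
  z(5.286, 4.429) = -23.71
  z(0, 5.75) = 17.25
The minimum is at x1 = 6, x2 = 0.

(6, 0)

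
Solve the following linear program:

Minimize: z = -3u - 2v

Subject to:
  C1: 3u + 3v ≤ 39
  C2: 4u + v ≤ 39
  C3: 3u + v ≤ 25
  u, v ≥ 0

Evaluate the objective at each vertex of the feasible region:
  z(0, 0) = 0
  z(8.333, 0) = -25
  z(6, 7) = -32  ←
  z(0, 13) = -26
The minimum is at u = 6, v = 7.

u = 6, v = 7, z = -32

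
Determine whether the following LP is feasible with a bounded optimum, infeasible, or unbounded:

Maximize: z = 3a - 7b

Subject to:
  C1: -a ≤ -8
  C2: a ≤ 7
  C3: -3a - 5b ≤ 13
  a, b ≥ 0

Infeasible (no feasible solution exists)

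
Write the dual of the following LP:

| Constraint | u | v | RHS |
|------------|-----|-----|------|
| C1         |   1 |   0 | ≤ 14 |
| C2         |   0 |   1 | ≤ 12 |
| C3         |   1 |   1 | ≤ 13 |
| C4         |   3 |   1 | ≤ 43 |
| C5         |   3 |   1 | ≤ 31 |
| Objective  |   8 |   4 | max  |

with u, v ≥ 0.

Primal max cᵀx s.t. Ax ≤ b, x ≥ 0  →  Dual min bᵀy s.t. Aᵀy ≥ c, y ≥ 0.

Minimize: z = 14y1 + 12y2 + 13y3 + 43y4 + 31y5

Subject to:
  y1 + y3 + 3y4 + 3y5 ≥ 8
  y2 + y3 + y4 + y5 ≥ 4
  y1, y2, y3, y4, y5 ≥ 0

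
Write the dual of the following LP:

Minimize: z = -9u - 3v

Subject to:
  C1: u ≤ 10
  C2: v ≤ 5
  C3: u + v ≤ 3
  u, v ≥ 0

Primal min cᵀx s.t. Ax ≤ b, x ≥ 0  →  Dual max −bᵀy s.t. Aᵀy ≥ −c, y ≥ 0.

Maximize: z = -10y1 - 5y2 - 3y3

Subject to:
  y1 + y3 ≥ 9
  y2 + y3 ≥ 3
  y1, y2, y3 ≥ 0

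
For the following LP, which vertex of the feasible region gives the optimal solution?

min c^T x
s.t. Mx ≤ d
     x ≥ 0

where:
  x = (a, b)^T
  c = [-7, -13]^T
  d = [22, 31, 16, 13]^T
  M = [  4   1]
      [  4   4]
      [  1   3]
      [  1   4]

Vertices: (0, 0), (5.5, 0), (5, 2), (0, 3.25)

Evaluate the objective at each vertex of the feasible region:
  z(0, 0) = 0
  z(5.5, 0) = -38.5
  z(5, 2) = -61  ←
  z(0, 3.25) = -42.25
The minimum is at a = 5, b = 2.

(5, 2)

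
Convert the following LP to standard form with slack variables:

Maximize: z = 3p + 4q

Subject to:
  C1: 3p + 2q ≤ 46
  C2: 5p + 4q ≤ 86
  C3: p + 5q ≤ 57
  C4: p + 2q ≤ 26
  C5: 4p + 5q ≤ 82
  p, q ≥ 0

max z = 3p + 4q

s.t.
  3p + 2q + s1 = 46
  5p + 4q + s2 = 86
  p + 5q + s3 = 57
  p + 2q + s4 = 26
  4p + 5q + s5 = 82
  p, q, s1, s2, s3, s4, s5 ≥ 0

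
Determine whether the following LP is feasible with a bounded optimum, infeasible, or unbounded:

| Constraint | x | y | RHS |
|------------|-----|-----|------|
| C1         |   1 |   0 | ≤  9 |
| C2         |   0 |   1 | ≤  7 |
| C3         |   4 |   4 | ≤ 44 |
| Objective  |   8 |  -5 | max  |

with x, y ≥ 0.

Feasible with a bounded optimal solution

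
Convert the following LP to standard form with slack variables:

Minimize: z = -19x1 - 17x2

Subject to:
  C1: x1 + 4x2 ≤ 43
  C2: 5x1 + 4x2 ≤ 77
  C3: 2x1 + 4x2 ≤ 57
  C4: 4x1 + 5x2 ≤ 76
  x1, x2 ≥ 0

min z = -19x1 - 17x2

s.t.
  x1 + 4x2 + s1 = 43
  5x1 + 4x2 + s2 = 77
  2x1 + 4x2 + s3 = 57
  4x1 + 5x2 + s4 = 76
  x1, x2, s1, s2, s3, s4 ≥ 0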